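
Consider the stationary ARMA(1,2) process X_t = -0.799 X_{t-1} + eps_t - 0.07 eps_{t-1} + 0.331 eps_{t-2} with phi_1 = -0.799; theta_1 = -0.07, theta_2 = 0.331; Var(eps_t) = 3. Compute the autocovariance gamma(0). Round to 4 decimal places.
\gamma(0) = 13.9876

Multiply the model equation by X_{t-k} and take expectations. With theta_0 = psi_0 = 1 and psi_j the MA(infinity) weights, this gives
  gamma(k) - sum_i phi_i gamma(k-i) = c_k,
  c_k = sigma^2 * sum_{j=k..q} theta_j psi_{j-k}   (c_k = 0 for k > q),
using gamma(-m) = gamma(m).
psi-weights needed (psi_j = theta_j + sum_i phi_i psi_{j-i}):
  psi_1 = theta_1 + phi_1 = -0.07 + (-0.799) = -0.869
  psi_2 = theta_2 + phi_1 psi_1 = 0.331 + (-0.799)(-0.869) = 1.025331
Right-hand sides:
  c_0 = sigma^2 (1 + theta_1 psi_1 + theta_2 psi_2) = 3 * (1 + (-0.07)(-0.869) + (0.331)(1.025331)) = 3 * 1.400215 = 4.200644
  c_1 = sigma^2 (theta_1 + theta_2 psi_1) = 3 * (-0.07 + (0.331)(-0.869)) = -1.072917
  c_2 = sigma^2 theta_2 = 3 * (0.331) = 0.993
Equations for k = 0 and k = 1 (AR order 1):
  gamma(0) = phi_1 gamma(1) + c_0
  gamma(1) = phi_1 gamma(0) + c_1
Substituting the second into the first: gamma(0) (1 - phi_1^2) = c_0 + phi_1 c_1, so
  gamma(0) = (c_0 + phi_1 c_1) / (1 - phi_1^2) = (4.200644 + (-0.799)(-1.072917)) / (1 - (-0.799)^2) = 5.057904 / 0.361599 = 13.987606.
Therefore gamma(0) = 13.9876 (to 4 decimal places).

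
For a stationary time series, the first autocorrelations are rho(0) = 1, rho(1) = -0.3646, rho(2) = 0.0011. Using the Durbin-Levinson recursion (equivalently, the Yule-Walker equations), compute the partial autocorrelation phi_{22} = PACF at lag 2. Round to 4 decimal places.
\phi_{22} = -0.1520

The PACF at lag k is phi_{kk}, the last component of the solution
to the Yule-Walker system G_k phi = r_k where
  (G_k)_{ij} = rho(|i - j|), (r_k)_i = rho(i), i,j = 1..k.
Equivalently, Durbin-Levinson gives phi_{kk} iteratively:
  phi_{11} = rho(1)
  phi_{kk} = [rho(k) - sum_{j=1..k-1} phi_{k-1,j} rho(k-j)]
            / [1 - sum_{j=1..k-1} phi_{k-1,j} rho(j)],
  phi_{k,j} = phi_{k-1,j} - phi_{kk} phi_{k-1,k-j},  j = 1..k-1.
Step k = 1:
  phi_11 = rho(1) = -0.3646.
Step k = 2:
  phi_22 = [rho(2) - phi_11 rho(1)] / [1 - phi_11 rho(1)] = [0.0011 - (-0.3646)(-0.3646)] / [1 - (-0.3646)(-0.3646)]
         = -0.13183316 / 0.86706684 = -0.152.
Therefore phi_{22} = -0.1520.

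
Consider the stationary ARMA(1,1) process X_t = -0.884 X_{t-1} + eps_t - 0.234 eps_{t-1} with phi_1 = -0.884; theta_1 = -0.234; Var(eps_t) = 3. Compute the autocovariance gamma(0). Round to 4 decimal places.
\gamma(0) = 20.1580

Multiply the model equation by X_{t-k} and take expectations. With theta_0 = psi_0 = 1 and psi_j the MA(infinity) weights, this gives
  gamma(k) - sum_i phi_i gamma(k-i) = c_k,
  c_k = sigma^2 * sum_{j=k..q} theta_j psi_{j-k}   (c_k = 0 for k > q),
using gamma(-m) = gamma(m).
psi-weights needed (psi_j = theta_j + sum_i phi_i psi_{j-i}):
  psi_1 = theta_1 + phi_1 = -0.234 + (-0.884) = -1.118
Right-hand sides:
  c_0 = sigma^2 (1 + theta_1 psi_1) = 3 * (1 + (-0.234)(-1.118)) = 3 * 1.261612 = 3.784836
  c_1 = sigma^2 theta_1 = 3 * (-0.234) = -0.702
  c_2 = 0
Equations for k = 0 and k = 1 (AR order 1):
  gamma(0) = phi_1 gamma(1) + c_0
  gamma(1) = phi_1 gamma(0) + c_1
Substituting the second into the first: gamma(0) (1 - phi_1^2) = c_0 + phi_1 c_1, so
  gamma(0) = (c_0 + phi_1 c_1) / (1 - phi_1^2) = (3.784836 + (-0.884)(-0.702)) / (1 - (-0.884)^2) = 4.405404 / 0.218544 = 20.157973.
Therefore gamma(0) = 20.1580 (to 4 decimal places).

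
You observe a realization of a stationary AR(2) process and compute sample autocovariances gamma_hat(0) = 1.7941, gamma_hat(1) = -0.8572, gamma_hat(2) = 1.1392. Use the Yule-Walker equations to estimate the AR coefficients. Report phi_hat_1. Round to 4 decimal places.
\hat\phi_{1} = -0.2260

The Yule-Walker equations for an AR(p) process read, in matrix form,
  Gamma_p phi = r_p,   with   (Gamma_p)_{ij} = gamma(|i - j|),
                       (r_p)_i = gamma(i),   i,j = 1..p.
Substitute the sample gammas (Toeplitz matrix and right-hand side of size 2):
  Gamma_p = [[1.7941, -0.8572], [-0.8572, 1.7941]]
  r_p     = [-0.8572, 1.1392]
Written out:
  1.7941 phi_1 - 0.8572 phi_2 = -0.8572
  -0.8572 phi_1 + 1.7941 phi_2 = 1.1392
Solve by Cramer's rule:
  det = gamma(0)^2 - gamma(1)^2 = (1.7941)^2 - (-0.8572)^2 = 3.21879481 - 0.73479184 = 2.48400297
  phi_hat_1 = [gamma(1) gamma(0) - gamma(1) gamma(2)] / det = [(-0.8572)(1.7941) - (-0.8572)(1.1392)] / 2.48400297 = -0.56138028 / 2.48400297 = -0.226
  phi_hat_2 = [gamma(0) gamma(2) - gamma(1)^2] / det = [(1.7941)(1.1392) - (-0.8572)^2] / 2.48400297 = 1.30904688 / 2.48400297 = 0.527
So phi_hat = [-0.2260, 0.5270].
Therefore phi_hat_1 = -0.2260.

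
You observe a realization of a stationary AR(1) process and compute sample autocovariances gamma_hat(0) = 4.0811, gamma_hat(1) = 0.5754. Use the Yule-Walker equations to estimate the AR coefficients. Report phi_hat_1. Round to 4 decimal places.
\hat\phi_{1} = 0.1410

The Yule-Walker equations for an AR(p) process read, in matrix form,
  Gamma_p phi = r_p,   with   (Gamma_p)_{ij} = gamma(|i - j|),
                       (r_p)_i = gamma(i),   i,j = 1..p.
Substitute the sample gammas (Toeplitz matrix and right-hand side of size 1):
  Gamma_p = [[4.0811]]
  r_p     = [0.5754]
With p = 1 this is the single equation gamma(0) phi_1 = gamma(1):
  phi_hat_1 = gamma(1) / gamma(0) = 0.5754 / 4.0811 = 0.1410.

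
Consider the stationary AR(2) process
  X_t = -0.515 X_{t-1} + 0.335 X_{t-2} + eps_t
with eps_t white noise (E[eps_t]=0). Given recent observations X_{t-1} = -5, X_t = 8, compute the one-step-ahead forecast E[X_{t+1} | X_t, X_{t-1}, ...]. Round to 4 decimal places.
E[X_{t+1} \mid \mathcal F_t] = -5.7950

For an AR(p) model X_t = c + sum_i phi_i X_{t-i} + eps_t, the
one-step-ahead conditional mean is
  E[X_{t+1} | X_t, ...] = c + sum_i phi_i X_{t+1-i}.
Substitute known values:
  E[X_{t+1} | ...] = (-0.515) * (8) + (0.335) * (-5)
                   = -5.7950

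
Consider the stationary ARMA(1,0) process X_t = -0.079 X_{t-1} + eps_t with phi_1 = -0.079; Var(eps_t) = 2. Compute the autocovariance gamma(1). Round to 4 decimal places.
\gamma(1) = -0.1590

Multiply the model equation by X_{t-k} and take expectations. With theta_0 = psi_0 = 1 and psi_j the MA(infinity) weights, this gives
  gamma(k) - sum_i phi_i gamma(k-i) = c_k,
  c_k = sigma^2 * sum_{j=k..q} theta_j psi_{j-k}   (c_k = 0 for k > q),
using gamma(-m) = gamma(m).
Pure AR (q = 0): c_0 = sigma^2 = 2, c_k = 0 for k >= 1.
Equations for k = 0 and k = 1 (AR order 1):
  gamma(0) = phi_1 gamma(1) + c_0
  gamma(1) = phi_1 gamma(0) + c_1
Substituting the second into the first: gamma(0) (1 - phi_1^2) = c_0 + phi_1 c_1, so
  gamma(0) = c_0 / (1 - phi_1^2) = 2 / (1 - (-0.079)^2) = 2 / 0.993759 = 2.01256.
  gamma(1) = phi_1 gamma(0) = (-0.079)(2.01256) = -0.158992.
Therefore gamma(1) = -0.1590 (to 4 decimal places).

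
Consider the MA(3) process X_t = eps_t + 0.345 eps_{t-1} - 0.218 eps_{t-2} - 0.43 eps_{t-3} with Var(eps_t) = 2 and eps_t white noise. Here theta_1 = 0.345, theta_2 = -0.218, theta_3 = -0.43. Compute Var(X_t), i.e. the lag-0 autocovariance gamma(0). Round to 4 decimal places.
\gamma(0) = 2.7029

For an MA(q) process X_t = eps_t + sum_i theta_i eps_{t-i} with
Var(eps_t) = sigma^2, the variance is
  gamma(0) = sigma^2 * (1 + sum_i theta_i^2).
  sum_i theta_i^2 = (0.345)^2 + (-0.218)^2 + (-0.43)^2 = 0.119025 + 0.047524 + 0.1849 = 0.351449.
  gamma(0) = 2 * (1 + 0.351449) = 2 * 1.351449 = 2.702898, which rounds to 2.7029.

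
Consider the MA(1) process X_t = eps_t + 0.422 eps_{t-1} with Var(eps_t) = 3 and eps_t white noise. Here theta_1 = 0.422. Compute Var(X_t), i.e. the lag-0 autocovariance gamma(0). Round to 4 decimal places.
\gamma(0) = 3.5343

For an MA(q) process X_t = eps_t + sum_i theta_i eps_{t-i} with
Var(eps_t) = sigma^2, the variance is
  gamma(0) = sigma^2 * (1 + sum_i theta_i^2).
  sum_i theta_i^2 = (0.422)^2 = 0.178084.
  gamma(0) = 3 * (1 + 0.178084) = 3 * 1.178084 = 3.534252, which rounds to 3.5343.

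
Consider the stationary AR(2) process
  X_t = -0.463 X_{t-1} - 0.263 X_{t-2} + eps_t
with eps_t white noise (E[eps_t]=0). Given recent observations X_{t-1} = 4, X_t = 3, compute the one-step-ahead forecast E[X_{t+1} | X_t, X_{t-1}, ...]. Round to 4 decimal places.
E[X_{t+1} \mid \mathcal F_t] = -2.4410

For an AR(p) model X_t = c + sum_i phi_i X_{t-i} + eps_t, the
one-step-ahead conditional mean is
  E[X_{t+1} | X_t, ...] = c + sum_i phi_i X_{t+1-i}.
Substitute known values:
  E[X_{t+1} | ...] = (-0.463) * (3) + (-0.263) * (4)
                   = -2.4410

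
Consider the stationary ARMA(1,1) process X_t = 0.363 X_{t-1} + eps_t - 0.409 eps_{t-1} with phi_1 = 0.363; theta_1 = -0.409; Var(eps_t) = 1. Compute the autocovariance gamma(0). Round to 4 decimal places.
\gamma(0) = 1.0024

Multiply the model equation by X_{t-k} and take expectations. With theta_0 = psi_0 = 1 and psi_j the MA(infinity) weights, this gives
  gamma(k) - sum_i phi_i gamma(k-i) = c_k,
  c_k = sigma^2 * sum_{j=k..q} theta_j psi_{j-k}   (c_k = 0 for k > q),
using gamma(-m) = gamma(m).
psi-weights needed (psi_j = theta_j + sum_i phi_i psi_{j-i}):
  psi_1 = theta_1 + phi_1 = -0.409 + (0.363) = -0.046
Right-hand sides:
  c_0 = sigma^2 (1 + theta_1 psi_1) = 1 * (1 + (-0.409)(-0.046)) = 1 * 1.018814 = 1.018814
  c_1 = sigma^2 theta_1 = 1 * (-0.409) = -0.409
  c_2 = 0
Equations for k = 0 and k = 1 (AR order 1):
  gamma(0) = phi_1 gamma(1) + c_0
  gamma(1) = phi_1 gamma(0) + c_1
Substituting the second into the first: gamma(0) (1 - phi_1^2) = c_0 + phi_1 c_1, so
  gamma(0) = (c_0 + phi_1 c_1) / (1 - phi_1^2) = (1.018814 + (0.363)(-0.409)) / (1 - (0.363)^2) = 0.870347 / 0.868231 = 1.002437.
Therefore gamma(0) = 1.0024 (to 4 decimal places).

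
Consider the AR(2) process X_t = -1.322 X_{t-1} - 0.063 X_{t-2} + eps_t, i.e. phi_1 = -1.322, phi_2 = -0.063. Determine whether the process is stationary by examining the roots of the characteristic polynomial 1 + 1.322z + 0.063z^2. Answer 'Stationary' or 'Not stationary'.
\text{Not stationary}

The AR(p) characteristic polynomial is P(z) = 1 + 1.322z + 0.063z^2.
Stationarity requires all roots to lie outside the unit circle, i.e. |z| > 1 for every root.
Set 1 + (1.322) z + (0.063) z^2 = 0, i.e. a z^2 + b z + c = 0 with a = 0.063, b = 1.322, c = 1.
Discriminant D = b^2 - 4ac = (1.322)^2 - 4*(0.063)*1 = 1.747684 - (0.252) = 1.495684.
D >= 0, so the roots are real: z = (-b +/- sqrt(D)) / (2a) = (-1.322 +/- 1.222982) / (0.126).
  z_1 = (-1.322 + 1.222982) / (0.126) = -0.7859,   |z_1| = 0.7859.
  z_2 = (-1.322 - 1.222982) / (0.126) = -20.1983,   |z_2| = 20.1983.
Moduli of all roots: 0.7859, 20.1983.
All moduli strictly greater than 1? No.
Verdict: Not stationary.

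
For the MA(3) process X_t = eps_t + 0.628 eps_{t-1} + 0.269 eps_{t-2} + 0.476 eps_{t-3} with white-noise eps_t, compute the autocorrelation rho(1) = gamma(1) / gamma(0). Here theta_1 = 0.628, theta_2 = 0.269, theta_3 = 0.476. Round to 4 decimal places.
\rho(1) = 0.5462

For an MA(q) process with theta_0 = 1, the autocovariance is
  gamma(k) = sigma^2 * sum_{i=0..q-k} theta_i * theta_{i+k},
and rho(k) = gamma(k) / gamma(0). Sigma^2 cancels.
  numerator   = (1)*(0.628) + (0.628)*(0.269) + (0.269)*(0.476) = 0.924976.
  denominator = (1)^2 + (0.628)^2 + (0.269)^2 + (0.476)^2 = 1.693321.
  rho(1) = 0.924976 / 1.693321 = 0.5462.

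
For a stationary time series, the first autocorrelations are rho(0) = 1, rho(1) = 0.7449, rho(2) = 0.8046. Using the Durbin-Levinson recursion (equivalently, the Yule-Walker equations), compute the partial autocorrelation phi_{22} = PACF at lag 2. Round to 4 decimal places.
\phi_{22} = 0.5610

The PACF at lag k is phi_{kk}, the last component of the solution
to the Yule-Walker system G_k phi = r_k where
  (G_k)_{ij} = rho(|i - j|), (r_k)_i = rho(i), i,j = 1..k.
Equivalently, Durbin-Levinson gives phi_{kk} iteratively:
  phi_{11} = rho(1)
  phi_{kk} = [rho(k) - sum_{j=1..k-1} phi_{k-1,j} rho(k-j)]
            / [1 - sum_{j=1..k-1} phi_{k-1,j} rho(j)],
  phi_{k,j} = phi_{k-1,j} - phi_{kk} phi_{k-1,k-j},  j = 1..k-1.
Step k = 1:
  phi_11 = rho(1) = 0.7449.
Step k = 2:
  phi_22 = [rho(2) - phi_11 rho(1)] / [1 - phi_11 rho(1)] = [0.8046 - (0.7449)(0.7449)] / [1 - (0.7449)(0.7449)]
         = 0.24972399 / 0.44512399 = 0.561.
Therefore phi_{22} = 0.5610.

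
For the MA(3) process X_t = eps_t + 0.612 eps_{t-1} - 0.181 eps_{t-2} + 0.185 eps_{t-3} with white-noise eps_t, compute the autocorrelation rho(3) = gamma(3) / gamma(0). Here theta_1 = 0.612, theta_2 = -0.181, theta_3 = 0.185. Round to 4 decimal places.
\rho(3) = 0.1283

For an MA(q) process with theta_0 = 1, the autocovariance is
  gamma(k) = sigma^2 * sum_{i=0..q-k} theta_i * theta_{i+k},
and rho(k) = gamma(k) / gamma(0). Sigma^2 cancels.
  numerator   = (1)*(0.185) = 0.185.
  denominator = (1)^2 + (0.612)^2 + (-0.181)^2 + (0.185)^2 = 1.44153.
  rho(3) = 0.185 / 1.44153 = 0.1283.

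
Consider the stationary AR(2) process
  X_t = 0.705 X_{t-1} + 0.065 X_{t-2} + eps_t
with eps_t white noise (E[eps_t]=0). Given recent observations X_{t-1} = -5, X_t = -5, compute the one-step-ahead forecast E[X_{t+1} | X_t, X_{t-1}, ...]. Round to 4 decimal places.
E[X_{t+1} \mid \mathcal F_t] = -3.8500

For an AR(p) model X_t = c + sum_i phi_i X_{t-i} + eps_t, the
one-step-ahead conditional mean is
  E[X_{t+1} | X_t, ...] = c + sum_i phi_i X_{t+1-i}.
Substitute known values:
  E[X_{t+1} | ...] = (0.705) * (-5) + (0.065) * (-5)
                   = -3.8500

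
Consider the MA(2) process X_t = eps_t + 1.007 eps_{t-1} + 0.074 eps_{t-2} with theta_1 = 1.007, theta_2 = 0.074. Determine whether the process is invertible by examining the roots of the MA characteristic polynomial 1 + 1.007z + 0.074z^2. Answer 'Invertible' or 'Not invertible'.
\text{Invertible}

The MA(q) characteristic polynomial is P(z) = 1 + 1.007z + 0.074z^2.
Invertibility requires all roots to lie outside the unit circle, i.e. |z| > 1 for every root.
Set 1 + (1.007) z + (0.074) z^2 = 0, i.e. a z^2 + b z + c = 0 with a = 0.074, b = 1.007, c = 1.
Discriminant D = b^2 - 4ac = (1.007)^2 - 4*(0.074)*1 = 1.014049 - (0.296) = 0.718049.
D >= 0, so the roots are real: z = (-b +/- sqrt(D)) / (2a) = (-1.007 +/- 0.847378) / (0.148).
  z_1 = (-1.007 + 0.847378) / (0.148) = -1.0785,   |z_1| = 1.0785.
  z_2 = (-1.007 - 0.847378) / (0.148) = -12.5296,   |z_2| = 12.5296.
Moduli of all roots: 1.0785, 12.5296.
All moduli strictly greater than 1? Yes.
Verdict: Invertible.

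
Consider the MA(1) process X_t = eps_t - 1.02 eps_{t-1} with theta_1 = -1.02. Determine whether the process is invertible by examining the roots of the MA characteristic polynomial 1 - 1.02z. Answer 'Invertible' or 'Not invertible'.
\text{Not invertible}

The MA(q) characteristic polynomial is P(z) = 1 - 1.02z.
Invertibility requires all roots to lie outside the unit circle, i.e. |z| > 1 for every root.
This is linear in z: 1 + (-1.02) z = 0  =>  z = -1/(-1.02) = 0.980392,  |z| = 0.980392.
Moduli of all roots: 0.9804.
All moduli strictly greater than 1? No.
Verdict: Not invertible.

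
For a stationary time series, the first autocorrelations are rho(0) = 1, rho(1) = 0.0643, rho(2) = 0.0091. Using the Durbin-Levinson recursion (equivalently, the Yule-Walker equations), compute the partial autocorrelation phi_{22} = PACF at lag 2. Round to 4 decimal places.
\phi_{22} = 0.0050

The PACF at lag k is phi_{kk}, the last component of the solution
to the Yule-Walker system G_k phi = r_k where
  (G_k)_{ij} = rho(|i - j|), (r_k)_i = rho(i), i,j = 1..k.
Equivalently, Durbin-Levinson gives phi_{kk} iteratively:
  phi_{11} = rho(1)
  phi_{kk} = [rho(k) - sum_{j=1..k-1} phi_{k-1,j} rho(k-j)]
            / [1 - sum_{j=1..k-1} phi_{k-1,j} rho(j)],
  phi_{k,j} = phi_{k-1,j} - phi_{kk} phi_{k-1,k-j},  j = 1..k-1.
Step k = 1:
  phi_11 = rho(1) = 0.0643.
Step k = 2:
  phi_22 = [rho(2) - phi_11 rho(1)] / [1 - phi_11 rho(1)] = [0.0091 - (0.0643)(0.0643)] / [1 - (0.0643)(0.0643)]
         = 0.00496551 / 0.99586551 = 0.005.
Therefore phi_{22} = 0.0050.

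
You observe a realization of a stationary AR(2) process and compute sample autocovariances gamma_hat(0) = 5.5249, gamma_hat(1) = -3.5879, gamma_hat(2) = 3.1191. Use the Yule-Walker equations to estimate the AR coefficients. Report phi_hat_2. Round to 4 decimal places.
\hat\phi_{2} = 0.2470

The Yule-Walker equations for an AR(p) process read, in matrix form,
  Gamma_p phi = r_p,   with   (Gamma_p)_{ij} = gamma(|i - j|),
                       (r_p)_i = gamma(i),   i,j = 1..p.
Substitute the sample gammas (Toeplitz matrix and right-hand side of size 2):
  Gamma_p = [[5.5249, -3.5879], [-3.5879, 5.5249]]
  r_p     = [-3.5879, 3.1191]
Written out:
  5.5249 phi_1 - 3.5879 phi_2 = -3.5879
  -3.5879 phi_1 + 5.5249 phi_2 = 3.1191
Solve by Cramer's rule:
  det = gamma(0)^2 - gamma(1)^2 = (5.5249)^2 - (-3.5879)^2 = 30.52452001 - 12.87302641 = 17.6514936
  phi_hat_1 = [gamma(1) gamma(0) - gamma(1) gamma(2)] / det = [(-3.5879)(5.5249) - (-3.5879)(3.1191)] / 17.6514936 = -8.63176982 / 17.6514936 = -0.489
  phi_hat_2 = [gamma(0) gamma(2) - gamma(1)^2] / det = [(5.5249)(3.1191) - (-3.5879)^2] / 17.6514936 = 4.35968918 / 17.6514936 = 0.247
So phi_hat = [-0.4890, 0.2470].
Therefore phi_hat_2 = 0.2470.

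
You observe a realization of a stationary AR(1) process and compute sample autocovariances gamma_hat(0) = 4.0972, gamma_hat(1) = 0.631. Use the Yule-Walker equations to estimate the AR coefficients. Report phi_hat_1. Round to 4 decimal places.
\hat\phi_{1} = 0.1540

The Yule-Walker equations for an AR(p) process read, in matrix form,
  Gamma_p phi = r_p,   with   (Gamma_p)_{ij} = gamma(|i - j|),
                       (r_p)_i = gamma(i),   i,j = 1..p.
Substitute the sample gammas (Toeplitz matrix and right-hand side of size 1):
  Gamma_p = [[4.0972]]
  r_p     = [0.631]
With p = 1 this is the single equation gamma(0) phi_1 = gamma(1):
  phi_hat_1 = gamma(1) / gamma(0) = 0.631 / 4.0972 = 0.1540.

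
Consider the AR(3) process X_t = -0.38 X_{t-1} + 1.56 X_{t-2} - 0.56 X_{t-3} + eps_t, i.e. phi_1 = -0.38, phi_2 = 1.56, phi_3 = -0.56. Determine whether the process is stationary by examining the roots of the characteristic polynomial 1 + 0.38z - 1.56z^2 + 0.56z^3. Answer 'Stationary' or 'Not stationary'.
\text{Not stationary}

The AR(p) characteristic polynomial is P(z) = 1 + 0.38z - 1.56z^2 + 0.56z^3.
Stationarity requires all roots to lie outside the unit circle, i.e. |z| > 1 for every root.
Degree 3: look for a simple real root z0 first, then factor out (1 - z/z0) and solve the remaining quadratic.
Testing z0 = 2: P(2) = 1 + (0.38)(2) + (-1.56)(2)^2 + (0.56)(2)^3
  = 1 + (0.76) + (-6.24) + (4.48) = 0.  So z_0 = 2 is a root, |z_0| = 2.
Divide out the factor (1 - 0.5 z) = (1 - z/z0) (since 1/z0 = 0.5):
  P(z) = (1 - 0.5 z)(1 + (0.88) z + (-1.12) z^2)
  [check: z-coef 0.88 - (0.5) = 0.38; z^2-coef -1.12 - (0.5)(0.88) = -1.56; z^3-coef -(0.5)(-1.12) = 0.56.]
Remaining roots from the quadratic factor 1 + (0.88) z + (-1.12) z^2:
  Set 1 + (0.88) z + (-1.12) z^2 = 0, i.e. a z^2 + b z + c = 0 with a = -1.12, b = 0.88, c = 1.
  Discriminant D = b^2 - 4ac = (0.88)^2 - 4*(-1.12)*1 = 0.7744 - (-4.48) = 5.2544.
  D >= 0, so the roots are real: z = (-b +/- sqrt(D)) / (2a) = (-0.88 +/- 2.292248) / (-2.24).
    z_1 = (-0.88 + 2.292248) / (-2.24) = -0.6305,   |z_1| = 0.6305.
    z_2 = (-0.88 - 2.292248) / (-2.24) = 1.4162,   |z_2| = 1.4162.
Moduli of all roots: 2.0000, 0.6305, 1.4162.
All moduli strictly greater than 1? No.
Verdict: Not stationary.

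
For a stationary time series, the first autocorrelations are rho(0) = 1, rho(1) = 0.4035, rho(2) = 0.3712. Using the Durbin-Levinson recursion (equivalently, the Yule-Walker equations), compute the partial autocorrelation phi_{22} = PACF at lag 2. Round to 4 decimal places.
\phi_{22} = 0.2489

The PACF at lag k is phi_{kk}, the last component of the solution
to the Yule-Walker system G_k phi = r_k where
  (G_k)_{ij} = rho(|i - j|), (r_k)_i = rho(i), i,j = 1..k.
Equivalently, Durbin-Levinson gives phi_{kk} iteratively:
  phi_{11} = rho(1)
  phi_{kk} = [rho(k) - sum_{j=1..k-1} phi_{k-1,j} rho(k-j)]
            / [1 - sum_{j=1..k-1} phi_{k-1,j} rho(j)],
  phi_{k,j} = phi_{k-1,j} - phi_{kk} phi_{k-1,k-j},  j = 1..k-1.
Step k = 1:
  phi_11 = rho(1) = 0.4035.
Step k = 2:
  phi_22 = [rho(2) - phi_11 rho(1)] / [1 - phi_11 rho(1)] = [0.3712 - (0.4035)(0.4035)] / [1 - (0.4035)(0.4035)]
         = 0.20838775 / 0.83718775 = 0.2489.
Therefore phi_{22} = 0.2489.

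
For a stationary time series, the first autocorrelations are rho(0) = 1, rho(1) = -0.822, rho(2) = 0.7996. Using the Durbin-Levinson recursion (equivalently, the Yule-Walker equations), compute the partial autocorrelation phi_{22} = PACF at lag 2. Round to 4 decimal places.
\phi_{22} = 0.3821

The PACF at lag k is phi_{kk}, the last component of the solution
to the Yule-Walker system G_k phi = r_k where
  (G_k)_{ij} = rho(|i - j|), (r_k)_i = rho(i), i,j = 1..k.
Equivalently, Durbin-Levinson gives phi_{kk} iteratively:
  phi_{11} = rho(1)
  phi_{kk} = [rho(k) - sum_{j=1..k-1} phi_{k-1,j} rho(k-j)]
            / [1 - sum_{j=1..k-1} phi_{k-1,j} rho(j)],
  phi_{k,j} = phi_{k-1,j} - phi_{kk} phi_{k-1,k-j},  j = 1..k-1.
Step k = 1:
  phi_11 = rho(1) = -0.822.
Step k = 2:
  phi_22 = [rho(2) - phi_11 rho(1)] / [1 - phi_11 rho(1)] = [0.7996 - (-0.822)(-0.822)] / [1 - (-0.822)(-0.822)]
         = 0.123916 / 0.324316 = 0.3821.
Therefore phi_{22} = 0.3821.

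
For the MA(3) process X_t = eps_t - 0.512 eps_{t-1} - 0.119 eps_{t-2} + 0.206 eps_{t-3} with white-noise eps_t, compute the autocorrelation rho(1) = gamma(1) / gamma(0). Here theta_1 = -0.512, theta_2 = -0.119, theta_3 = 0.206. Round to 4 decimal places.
\rho(1) = -0.3606

For an MA(q) process with theta_0 = 1, the autocovariance is
  gamma(k) = sigma^2 * sum_{i=0..q-k} theta_i * theta_{i+k},
and rho(k) = gamma(k) / gamma(0). Sigma^2 cancels.
  numerator   = (1)*(-0.512) + (-0.512)*(-0.119) + (-0.119)*(0.206) = -0.475586.
  denominator = (1)^2 + (-0.512)^2 + (-0.119)^2 + (0.206)^2 = 1.318741.
  rho(1) = -0.475586 / 1.318741 = -0.3606.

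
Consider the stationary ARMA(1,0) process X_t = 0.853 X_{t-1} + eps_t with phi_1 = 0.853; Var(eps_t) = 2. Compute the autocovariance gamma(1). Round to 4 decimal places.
\gamma(1) = 6.2631

Multiply the model equation by X_{t-k} and take expectations. With theta_0 = psi_0 = 1 and psi_j the MA(infinity) weights, this gives
  gamma(k) - sum_i phi_i gamma(k-i) = c_k,
  c_k = sigma^2 * sum_{j=k..q} theta_j psi_{j-k}   (c_k = 0 for k > q),
using gamma(-m) = gamma(m).
Pure AR (q = 0): c_0 = sigma^2 = 2, c_k = 0 for k >= 1.
Equations for k = 0 and k = 1 (AR order 1):
  gamma(0) = phi_1 gamma(1) + c_0
  gamma(1) = phi_1 gamma(0) + c_1
Substituting the second into the first: gamma(0) (1 - phi_1^2) = c_0 + phi_1 c_1, so
  gamma(0) = c_0 / (1 - phi_1^2) = 2 / (1 - (0.853)^2) = 2 / 0.272391 = 7.342386.
  gamma(1) = phi_1 gamma(0) = (0.853)(7.342386) = 6.263056.
Therefore gamma(1) = 6.2631 (to 4 decimal places).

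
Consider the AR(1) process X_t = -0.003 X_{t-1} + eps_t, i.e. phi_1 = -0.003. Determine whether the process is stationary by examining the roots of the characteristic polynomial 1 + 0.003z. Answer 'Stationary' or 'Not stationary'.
\text{Stationary}

The AR(p) characteristic polynomial is P(z) = 1 + 0.003z.
Stationarity requires all roots to lie outside the unit circle, i.e. |z| > 1 for every root.
This is linear in z: 1 + (0.003) z = 0  =>  z = -1/(0.003) = -333.333333,  |z| = 333.333333.
Moduli of all roots: 333.3333.
All moduli strictly greater than 1? Yes.
Verdict: Stationary.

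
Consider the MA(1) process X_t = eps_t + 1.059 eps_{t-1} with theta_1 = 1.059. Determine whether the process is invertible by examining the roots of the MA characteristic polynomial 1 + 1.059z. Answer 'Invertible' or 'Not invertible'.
\text{Not invertible}

The MA(q) characteristic polynomial is P(z) = 1 + 1.059z.
Invertibility requires all roots to lie outside the unit circle, i.e. |z| > 1 for every root.
This is linear in z: 1 + (1.059) z = 0  =>  z = -1/(1.059) = -0.944287,  |z| = 0.944287.
Moduli of all roots: 0.9443.
All moduli strictly greater than 1? No.
Verdict: Not invertible.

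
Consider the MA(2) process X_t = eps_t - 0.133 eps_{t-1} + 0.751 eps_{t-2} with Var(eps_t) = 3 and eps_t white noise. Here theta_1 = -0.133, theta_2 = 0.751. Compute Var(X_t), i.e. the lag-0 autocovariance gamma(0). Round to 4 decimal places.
\gamma(0) = 4.7451

For an MA(q) process X_t = eps_t + sum_i theta_i eps_{t-i} with
Var(eps_t) = sigma^2, the variance is
  gamma(0) = sigma^2 * (1 + sum_i theta_i^2).
  sum_i theta_i^2 = (-0.133)^2 + (0.751)^2 = 0.017689 + 0.564001 = 0.58169.
  gamma(0) = 3 * (1 + 0.58169) = 3 * 1.58169 = 4.74507, which rounds to 4.7451.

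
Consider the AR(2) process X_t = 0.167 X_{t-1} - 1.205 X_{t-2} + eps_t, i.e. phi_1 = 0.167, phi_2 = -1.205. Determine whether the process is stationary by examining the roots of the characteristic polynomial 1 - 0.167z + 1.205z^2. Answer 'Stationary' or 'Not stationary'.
\text{Not stationary}

The AR(p) characteristic polynomial is P(z) = 1 - 0.167z + 1.205z^2.
Stationarity requires all roots to lie outside the unit circle, i.e. |z| > 1 for every root.
Set 1 + (-0.167) z + (1.205) z^2 = 0, i.e. a z^2 + b z + c = 0 with a = 1.205, b = -0.167, c = 1.
Discriminant D = b^2 - 4ac = (-0.167)^2 - 4*(1.205)*1 = 0.027889 - (4.82) = -4.792111.
D < 0, so the roots are the complex-conjugate pair z = (-b +/- i sqrt(-D)) / (2a) = 0.0693 +/- 0.9083i.
For a conjugate pair |z|^2 = z * conj(z) = (product of roots) = c/a = 1/(1.205) = 0.829876, so |z| = sqrt(0.829876) = 0.911 for both roots.
Moduli of all roots: 0.9110, 0.9110.
All moduli strictly greater than 1? No.
Verdict: Not stationary.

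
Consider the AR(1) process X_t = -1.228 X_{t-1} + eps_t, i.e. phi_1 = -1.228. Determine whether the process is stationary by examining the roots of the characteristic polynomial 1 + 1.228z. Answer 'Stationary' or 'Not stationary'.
\text{Not stationary}

The AR(p) characteristic polynomial is P(z) = 1 + 1.228z.
Stationarity requires all roots to lie outside the unit circle, i.e. |z| > 1 for every root.
This is linear in z: 1 + (1.228) z = 0  =>  z = -1/(1.228) = -0.814332,  |z| = 0.814332.
Moduli of all roots: 0.8143.
All moduli strictly greater than 1? No.
Verdict: Not stationary.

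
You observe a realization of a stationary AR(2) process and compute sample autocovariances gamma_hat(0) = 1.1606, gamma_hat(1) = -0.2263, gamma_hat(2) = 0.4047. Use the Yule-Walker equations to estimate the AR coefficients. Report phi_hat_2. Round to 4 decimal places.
\hat\phi_{2} = 0.3230

The Yule-Walker equations for an AR(p) process read, in matrix form,
  Gamma_p phi = r_p,   with   (Gamma_p)_{ij} = gamma(|i - j|),
                       (r_p)_i = gamma(i),   i,j = 1..p.
Substitute the sample gammas (Toeplitz matrix and right-hand side of size 2):
  Gamma_p = [[1.1606, -0.2263], [-0.2263, 1.1606]]
  r_p     = [-0.2263, 0.4047]
Written out:
  1.1606 phi_1 - 0.2263 phi_2 = -0.2263
  -0.2263 phi_1 + 1.1606 phi_2 = 0.4047
Solve by Cramer's rule:
  det = gamma(0)^2 - gamma(1)^2 = (1.1606)^2 - (-0.2263)^2 = 1.34699236 - 0.05121169 = 1.29578067
  phi_hat_1 = [gamma(1) gamma(0) - gamma(1) gamma(2)] / det = [(-0.2263)(1.1606) - (-0.2263)(0.4047)] / 1.29578067 = -0.17106017 / 1.29578067 = -0.132
  phi_hat_2 = [gamma(0) gamma(2) - gamma(1)^2] / det = [(1.1606)(0.4047) - (-0.2263)^2] / 1.29578067 = 0.41848313 / 1.29578067 = 0.323
So phi_hat = [-0.1320, 0.3230].
Therefore phi_hat_2 = 0.3230.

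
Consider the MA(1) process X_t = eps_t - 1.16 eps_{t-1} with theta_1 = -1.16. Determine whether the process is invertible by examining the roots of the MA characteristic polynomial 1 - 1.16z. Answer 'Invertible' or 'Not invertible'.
\text{Not invertible}

The MA(q) characteristic polynomial is P(z) = 1 - 1.16z.
Invertibility requires all roots to lie outside the unit circle, i.e. |z| > 1 for every root.
This is linear in z: 1 + (-1.16) z = 0  =>  z = -1/(-1.16) = 0.862069,  |z| = 0.862069.
Moduli of all roots: 0.8621.
All moduli strictly greater than 1? No.
Verdict: Not invertible.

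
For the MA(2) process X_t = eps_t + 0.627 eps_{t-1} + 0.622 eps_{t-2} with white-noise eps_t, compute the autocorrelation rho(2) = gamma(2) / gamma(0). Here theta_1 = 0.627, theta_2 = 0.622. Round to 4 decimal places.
\rho(2) = 0.3494

For an MA(q) process with theta_0 = 1, the autocovariance is
  gamma(k) = sigma^2 * sum_{i=0..q-k} theta_i * theta_{i+k},
and rho(k) = gamma(k) / gamma(0). Sigma^2 cancels.
  numerator   = (1)*(0.622) = 0.622.
  denominator = (1)^2 + (0.627)^2 + (0.622)^2 = 1.780013.
  rho(2) = 0.622 / 1.780013 = 0.3494.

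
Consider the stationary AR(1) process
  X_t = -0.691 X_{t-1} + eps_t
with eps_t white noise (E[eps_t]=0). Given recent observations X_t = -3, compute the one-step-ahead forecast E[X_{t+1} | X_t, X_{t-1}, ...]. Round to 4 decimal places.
E[X_{t+1} \mid \mathcal F_t] = 2.0730

For an AR(p) model X_t = c + sum_i phi_i X_{t-i} + eps_t, the
one-step-ahead conditional mean is
  E[X_{t+1} | X_t, ...] = c + sum_i phi_i X_{t+1-i}.
Substitute known values:
  E[X_{t+1} | ...] = (-0.691) * (-3)
                   = 2.0730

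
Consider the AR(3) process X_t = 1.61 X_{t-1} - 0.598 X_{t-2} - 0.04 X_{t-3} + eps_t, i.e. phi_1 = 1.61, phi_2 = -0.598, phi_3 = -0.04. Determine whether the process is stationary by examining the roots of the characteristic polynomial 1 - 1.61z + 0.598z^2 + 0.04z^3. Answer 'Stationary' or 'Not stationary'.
\text{Stationary}

The AR(p) characteristic polynomial is P(z) = 1 - 1.61z + 0.598z^2 + 0.04z^3.
Stationarity requires all roots to lie outside the unit circle, i.e. |z| > 1 for every root.
Degree 3: look for a simple real root z0 first, then factor out (1 - z/z0) and solve the remaining quadratic.
Testing z0 = 1.25: P(1.25) = 1 + (-1.61)(1.25) + (0.598)(1.25)^2 + (0.04)(1.25)^3
  = 1 + (-2.0125) + (0.934375) + (0.078125) = 0.  So z_0 = 1.25 is a root, |z_0| = 1.25.
Divide out the factor (1 - 0.8 z) = (1 - z/z0) (since 1/z0 = 0.8):
  P(z) = (1 - 0.8 z)(1 + (-0.81) z + (-0.05) z^2)
  [check: z-coef -0.81 - (0.8) = -1.61; z^2-coef -0.05 - (0.8)(-0.81) = 0.598; z^3-coef -(0.8)(-0.05) = 0.04.]
Remaining roots from the quadratic factor 1 + (-0.81) z + (-0.05) z^2:
  Set 1 + (-0.81) z + (-0.05) z^2 = 0, i.e. a z^2 + b z + c = 0 with a = -0.05, b = -0.81, c = 1.
  Discriminant D = b^2 - 4ac = (-0.81)^2 - 4*(-0.05)*1 = 0.6561 - (-0.2) = 0.8561.
  D >= 0, so the roots are real: z = (-b +/- sqrt(D)) / (2a) = (0.81 +/- 0.925257) / (-0.1).
    z_1 = (0.81 + 0.925257) / (-0.1) = -17.3526,   |z_1| = 17.3526.
    z_2 = (0.81 - 0.925257) / (-0.1) = 1.1526,   |z_2| = 1.1526.
Moduli of all roots: 1.2500, 17.3526, 1.1526.
All moduli strictly greater than 1? Yes.
Verdict: Stationary.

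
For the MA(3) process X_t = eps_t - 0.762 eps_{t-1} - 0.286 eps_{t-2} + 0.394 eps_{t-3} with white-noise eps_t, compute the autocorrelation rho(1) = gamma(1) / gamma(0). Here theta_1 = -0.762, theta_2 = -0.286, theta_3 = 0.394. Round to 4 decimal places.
\rho(1) = -0.3613

For an MA(q) process with theta_0 = 1, the autocovariance is
  gamma(k) = sigma^2 * sum_{i=0..q-k} theta_i * theta_{i+k},
and rho(k) = gamma(k) / gamma(0). Sigma^2 cancels.
  numerator   = (1)*(-0.762) + (-0.762)*(-0.286) + (-0.286)*(0.394) = -0.656752.
  denominator = (1)^2 + (-0.762)^2 + (-0.286)^2 + (0.394)^2 = 1.817676.
  rho(1) = -0.656752 / 1.817676 = -0.3613.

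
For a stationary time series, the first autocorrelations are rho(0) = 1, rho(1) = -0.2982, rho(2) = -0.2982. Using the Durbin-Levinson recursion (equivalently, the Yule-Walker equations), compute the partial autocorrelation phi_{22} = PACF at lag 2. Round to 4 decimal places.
\phi_{22} = -0.4249

The PACF at lag k is phi_{kk}, the last component of the solution
to the Yule-Walker system G_k phi = r_k where
  (G_k)_{ij} = rho(|i - j|), (r_k)_i = rho(i), i,j = 1..k.
Equivalently, Durbin-Levinson gives phi_{kk} iteratively:
  phi_{11} = rho(1)
  phi_{kk} = [rho(k) - sum_{j=1..k-1} phi_{k-1,j} rho(k-j)]
            / [1 - sum_{j=1..k-1} phi_{k-1,j} rho(j)],
  phi_{k,j} = phi_{k-1,j} - phi_{kk} phi_{k-1,k-j},  j = 1..k-1.
Step k = 1:
  phi_11 = rho(1) = -0.2982.
Step k = 2:
  phi_22 = [rho(2) - phi_11 rho(1)] / [1 - phi_11 rho(1)] = [-0.2982 - (-0.2982)(-0.2982)] / [1 - (-0.2982)(-0.2982)]
         = -0.38712324 / 0.91107676 = -0.4249.
Therefore phi_{22} = -0.4249.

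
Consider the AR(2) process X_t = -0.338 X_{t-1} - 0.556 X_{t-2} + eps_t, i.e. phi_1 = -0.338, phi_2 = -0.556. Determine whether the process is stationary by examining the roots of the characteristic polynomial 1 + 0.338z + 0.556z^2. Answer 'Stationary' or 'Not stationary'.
\text{Stationary}

The AR(p) characteristic polynomial is P(z) = 1 + 0.338z + 0.556z^2.
Stationarity requires all roots to lie outside the unit circle, i.e. |z| > 1 for every root.
Set 1 + (0.338) z + (0.556) z^2 = 0, i.e. a z^2 + b z + c = 0 with a = 0.556, b = 0.338, c = 1.
Discriminant D = b^2 - 4ac = (0.338)^2 - 4*(0.556)*1 = 0.114244 - (2.224) = -2.109756.
D < 0, so the roots are the complex-conjugate pair z = (-b +/- i sqrt(-D)) / (2a) = -0.304 +/- 1.3062i.
For a conjugate pair |z|^2 = z * conj(z) = (product of roots) = c/a = 1/(0.556) = 1.798561, so |z| = sqrt(1.798561) = 1.3411 for both roots.
Moduli of all roots: 1.3411, 1.3411.
All moduli strictly greater than 1? Yes.
Verdict: Stationary.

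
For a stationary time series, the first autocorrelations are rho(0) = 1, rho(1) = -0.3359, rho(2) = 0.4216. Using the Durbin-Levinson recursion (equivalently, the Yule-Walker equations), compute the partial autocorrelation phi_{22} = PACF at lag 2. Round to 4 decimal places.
\phi_{22} = 0.3480

The PACF at lag k is phi_{kk}, the last component of the solution
to the Yule-Walker system G_k phi = r_k where
  (G_k)_{ij} = rho(|i - j|), (r_k)_i = rho(i), i,j = 1..k.
Equivalently, Durbin-Levinson gives phi_{kk} iteratively:
  phi_{11} = rho(1)
  phi_{kk} = [rho(k) - sum_{j=1..k-1} phi_{k-1,j} rho(k-j)]
            / [1 - sum_{j=1..k-1} phi_{k-1,j} rho(j)],
  phi_{k,j} = phi_{k-1,j} - phi_{kk} phi_{k-1,k-j},  j = 1..k-1.
Step k = 1:
  phi_11 = rho(1) = -0.3359.
Step k = 2:
  phi_22 = [rho(2) - phi_11 rho(1)] / [1 - phi_11 rho(1)] = [0.4216 - (-0.3359)(-0.3359)] / [1 - (-0.3359)(-0.3359)]
         = 0.30877119 / 0.88717119 = 0.348.
Therefore phi_{22} = 0.3480.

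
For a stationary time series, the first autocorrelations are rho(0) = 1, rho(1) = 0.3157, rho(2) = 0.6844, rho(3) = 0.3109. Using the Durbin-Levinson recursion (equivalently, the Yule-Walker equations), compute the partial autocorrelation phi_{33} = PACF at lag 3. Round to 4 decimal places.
\phi_{33} = 0.0579

The PACF at lag k is phi_{kk}, the last component of the solution
to the Yule-Walker system G_k phi = r_k where
  (G_k)_{ij} = rho(|i - j|), (r_k)_i = rho(i), i,j = 1..k.
Equivalently, Durbin-Levinson gives phi_{kk} iteratively:
  phi_{11} = rho(1)
  phi_{kk} = [rho(k) - sum_{j=1..k-1} phi_{k-1,j} rho(k-j)]
            / [1 - sum_{j=1..k-1} phi_{k-1,j} rho(j)],
  phi_{k,j} = phi_{k-1,j} - phi_{kk} phi_{k-1,k-j},  j = 1..k-1.
Step k = 1:
  phi_11 = rho(1) = 0.3157.
Step k = 2:
  phi_22 = [rho(2) - phi_11 rho(1)] / [1 - phi_11 rho(1)] = [0.6844 - (0.3157)(0.3157)] / [1 - (0.3157)(0.3157)]
         = 0.58473351 / 0.90033351 = 0.649463.
  Update: phi_21 = phi_11 - phi_22 phi_11 = 0.3157 - (0.649463)(0.3157) = 0.110664.
Step k = 3:
  phi_33 = [rho(3) - phi_21 rho(2) - phi_22 rho(1)] / [1 - phi_21 rho(1) - phi_22 rho(2)]
    numerator   = 0.3109 - (0.110664)(0.6844) - (0.649463)(0.3157) = 0.0301257
    denominator = 1 - (0.110664)(0.3157) - (0.649463)(0.6844) = 0.5205706
  phi_33 = 0.0301257 / 0.5205706 = 0.0579.
Therefore phi_{33} = 0.0579.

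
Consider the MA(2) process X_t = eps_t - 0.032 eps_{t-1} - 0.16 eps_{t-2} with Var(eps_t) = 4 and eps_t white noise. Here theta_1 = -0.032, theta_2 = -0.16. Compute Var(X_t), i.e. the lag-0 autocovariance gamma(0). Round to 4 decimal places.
\gamma(0) = 4.1065

For an MA(q) process X_t = eps_t + sum_i theta_i eps_{t-i} with
Var(eps_t) = sigma^2, the variance is
  gamma(0) = sigma^2 * (1 + sum_i theta_i^2).
  sum_i theta_i^2 = (-0.032)^2 + (-0.16)^2 = 0.001024 + 0.0256 = 0.026624.
  gamma(0) = 4 * (1 + 0.026624) = 4 * 1.026624 = 4.106496, which rounds to 4.1065.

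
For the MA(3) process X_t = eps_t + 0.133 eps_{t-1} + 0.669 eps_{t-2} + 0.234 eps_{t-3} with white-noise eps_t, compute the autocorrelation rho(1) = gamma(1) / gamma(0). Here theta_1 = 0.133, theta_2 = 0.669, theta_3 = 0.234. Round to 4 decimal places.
\rho(1) = 0.2490

For an MA(q) process with theta_0 = 1, the autocovariance is
  gamma(k) = sigma^2 * sum_{i=0..q-k} theta_i * theta_{i+k},
and rho(k) = gamma(k) / gamma(0). Sigma^2 cancels.
  numerator   = (1)*(0.133) + (0.133)*(0.669) + (0.669)*(0.234) = 0.378523.
  denominator = (1)^2 + (0.133)^2 + (0.669)^2 + (0.234)^2 = 1.520006.
  rho(1) = 0.378523 / 1.520006 = 0.2490.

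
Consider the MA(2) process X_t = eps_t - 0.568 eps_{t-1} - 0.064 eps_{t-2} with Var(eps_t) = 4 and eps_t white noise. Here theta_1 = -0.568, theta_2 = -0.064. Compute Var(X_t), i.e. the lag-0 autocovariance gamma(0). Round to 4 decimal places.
\gamma(0) = 5.3069

For an MA(q) process X_t = eps_t + sum_i theta_i eps_{t-i} with
Var(eps_t) = sigma^2, the variance is
  gamma(0) = sigma^2 * (1 + sum_i theta_i^2).
  sum_i theta_i^2 = (-0.568)^2 + (-0.064)^2 = 0.322624 + 0.004096 = 0.32672.
  gamma(0) = 4 * (1 + 0.32672) = 4 * 1.32672 = 5.30688, which rounds to 5.3069.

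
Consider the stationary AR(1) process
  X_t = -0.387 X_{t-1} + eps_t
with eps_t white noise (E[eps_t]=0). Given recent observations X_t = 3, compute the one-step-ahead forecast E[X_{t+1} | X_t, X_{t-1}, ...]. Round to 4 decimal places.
E[X_{t+1} \mid \mathcal F_t] = -1.1610

For an AR(p) model X_t = c + sum_i phi_i X_{t-i} + eps_t, the
one-step-ahead conditional mean is
  E[X_{t+1} | X_t, ...] = c + sum_i phi_i X_{t+1-i}.
Substitute known values:
  E[X_{t+1} | ...] = (-0.387) * (3)
                   = -1.1610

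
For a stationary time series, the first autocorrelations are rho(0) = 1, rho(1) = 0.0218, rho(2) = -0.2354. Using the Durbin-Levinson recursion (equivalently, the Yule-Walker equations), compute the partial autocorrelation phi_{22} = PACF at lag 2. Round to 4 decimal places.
\phi_{22} = -0.2360

The PACF at lag k is phi_{kk}, the last component of the solution
to the Yule-Walker system G_k phi = r_k where
  (G_k)_{ij} = rho(|i - j|), (r_k)_i = rho(i), i,j = 1..k.
Equivalently, Durbin-Levinson gives phi_{kk} iteratively:
  phi_{11} = rho(1)
  phi_{kk} = [rho(k) - sum_{j=1..k-1} phi_{k-1,j} rho(k-j)]
            / [1 - sum_{j=1..k-1} phi_{k-1,j} rho(j)],
  phi_{k,j} = phi_{k-1,j} - phi_{kk} phi_{k-1,k-j},  j = 1..k-1.
Step k = 1:
  phi_11 = rho(1) = 0.0218.
Step k = 2:
  phi_22 = [rho(2) - phi_11 rho(1)] / [1 - phi_11 rho(1)] = [-0.2354 - (0.0218)(0.0218)] / [1 - (0.0218)(0.0218)]
         = -0.23587524 / 0.99952476 = -0.236.
Therefore phi_{22} = -0.2360.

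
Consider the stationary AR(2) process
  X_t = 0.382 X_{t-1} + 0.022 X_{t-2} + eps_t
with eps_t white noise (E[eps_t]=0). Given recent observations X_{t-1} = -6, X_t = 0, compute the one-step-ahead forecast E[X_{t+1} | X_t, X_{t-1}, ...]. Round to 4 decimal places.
E[X_{t+1} \mid \mathcal F_t] = -0.1320

For an AR(p) model X_t = c + sum_i phi_i X_{t-i} + eps_t, the
one-step-ahead conditional mean is
  E[X_{t+1} | X_t, ...] = c + sum_i phi_i X_{t+1-i}.
Substitute known values:
  E[X_{t+1} | ...] = (0.382) * (0) + (0.022) * (-6)
                   = -0.1320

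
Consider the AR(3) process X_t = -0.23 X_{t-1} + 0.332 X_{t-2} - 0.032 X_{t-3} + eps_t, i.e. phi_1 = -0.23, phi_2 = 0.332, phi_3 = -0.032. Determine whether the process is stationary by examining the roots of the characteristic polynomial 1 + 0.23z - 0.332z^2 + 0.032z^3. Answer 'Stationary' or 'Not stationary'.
\text{Stationary}

The AR(p) characteristic polynomial is P(z) = 1 + 0.23z - 0.332z^2 + 0.032z^3.
Stationarity requires all roots to lie outside the unit circle, i.e. |z| > 1 for every root.
Degree 3: look for a simple real root z0 first, then factor out (1 - z/z0) and solve the remaining quadratic.
Testing z0 = 2.5: P(2.5) = 1 + (0.23)(2.5) + (-0.332)(2.5)^2 + (0.032)(2.5)^3
  = 1 + (0.575) + (-2.075) + (0.5) = 0.  So z_0 = 2.5 is a root, |z_0| = 2.5.
Divide out the factor (1 - 0.4 z) = (1 - z/z0) (since 1/z0 = 0.4):
  P(z) = (1 - 0.4 z)(1 + (0.63) z + (-0.08) z^2)
  [check: z-coef 0.63 - (0.4) = 0.23; z^2-coef -0.08 - (0.4)(0.63) = -0.332; z^3-coef -(0.4)(-0.08) = 0.032.]
Remaining roots from the quadratic factor 1 + (0.63) z + (-0.08) z^2:
  Set 1 + (0.63) z + (-0.08) z^2 = 0, i.e. a z^2 + b z + c = 0 with a = -0.08, b = 0.63, c = 1.
  Discriminant D = b^2 - 4ac = (0.63)^2 - 4*(-0.08)*1 = 0.3969 - (-0.32) = 0.7169.
  D >= 0, so the roots are real: z = (-b +/- sqrt(D)) / (2a) = (-0.63 +/- 0.846699) / (-0.16).
    z_1 = (-0.63 + 0.846699) / (-0.16) = -1.3544,   |z_1| = 1.3544.
    z_2 = (-0.63 - 0.846699) / (-0.16) = 9.2294,   |z_2| = 9.2294.
Moduli of all roots: 2.5000, 1.3544, 9.2294.
All moduli strictly greater than 1? Yes.
Verdict: Stationary.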